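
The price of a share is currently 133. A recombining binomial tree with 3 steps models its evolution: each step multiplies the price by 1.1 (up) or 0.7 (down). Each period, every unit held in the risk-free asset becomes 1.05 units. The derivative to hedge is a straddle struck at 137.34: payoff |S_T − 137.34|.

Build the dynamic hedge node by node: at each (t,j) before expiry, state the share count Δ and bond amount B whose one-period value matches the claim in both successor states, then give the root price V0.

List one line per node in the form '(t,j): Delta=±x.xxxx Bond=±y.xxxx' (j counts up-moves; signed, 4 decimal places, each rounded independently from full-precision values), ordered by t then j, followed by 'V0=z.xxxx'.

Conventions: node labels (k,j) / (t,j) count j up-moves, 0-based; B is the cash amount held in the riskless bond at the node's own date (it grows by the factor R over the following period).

Under the risk-neutral measure, an up-move has probability p* = (R−d)/(u−d) = 0.8750 and values discount at R = 1.05.
Payoffs at expiry: V(3,0)=91.7210, V(3,1)=65.6530, V(3,2)=24.6890, V(3,3)=39.6830
  t=2,j=0: stock 65.1700 → up 71.6870 (V=65.6530), down 45.6190 (V=91.7210). Price 65.6300; hedge Δ=-1.0000, bond B=130.8000.
  t=2,j=1: stock 102.4100 → up 112.6510 (V=24.6890), down 71.6870 (V=65.6530). Price 28.3900; hedge Δ=-1.0000, bond B=130.8000.
  t=2,j=2: stock 160.9300 → up 177.0230 (V=39.6830), down 112.6510 (V=24.6890). Price 36.0083; hedge Δ=0.2329, bond B=-1.4767.
  t=1,j=0: stock 93.1000 → up 102.4100 (V=28.3900), down 65.1700 (V=65.6300). Price 31.4714; hedge Δ=-1.0000, bond B=124.5714.
  t=1,j=1: stock 146.3000 → up 160.9300 (V=36.0083), down 102.4100 (V=28.3900). Price 33.3867; hedge Δ=0.1302, bond B=14.3409.
  t=0,j=0: stock 133.0000 → up 146.3000 (V=33.3867), down 93.1000 (V=31.4714). Price 31.5689; hedge Δ=0.0360, bond B=26.7807.
Sanity check at the root: Δ(0,0)·S0 + B(0,0) reproduces V0 = 31.5689.

(0,0): Delta=0.0360 Bond=26.7807
(1,0): Delta=-1.0000 Bond=124.5714
(1,1): Delta=0.1302 Bond=14.3409
(2,0): Delta=-1.0000 Bond=130.8000
(2,1): Delta=-1.0000 Bond=130.8000
(2,2): Delta=0.2329 Bond=-1.4767
V0=31.5689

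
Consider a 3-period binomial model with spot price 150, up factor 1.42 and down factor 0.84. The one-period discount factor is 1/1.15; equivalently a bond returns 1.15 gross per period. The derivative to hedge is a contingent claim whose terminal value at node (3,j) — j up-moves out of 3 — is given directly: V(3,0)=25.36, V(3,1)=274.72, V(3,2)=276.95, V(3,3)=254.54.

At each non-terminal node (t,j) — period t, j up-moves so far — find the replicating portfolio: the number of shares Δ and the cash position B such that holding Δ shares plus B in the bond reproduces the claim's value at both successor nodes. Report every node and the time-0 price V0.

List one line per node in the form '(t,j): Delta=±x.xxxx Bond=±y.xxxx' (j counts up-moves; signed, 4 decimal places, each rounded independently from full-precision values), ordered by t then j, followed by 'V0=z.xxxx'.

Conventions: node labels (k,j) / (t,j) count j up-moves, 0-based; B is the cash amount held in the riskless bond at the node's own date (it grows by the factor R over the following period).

(0,0): Delta=0.4237 Bond=99.1021
(1,0): Delta=1.3954 Bond=-8.4729
(1,1): Delta=-0.0770 Bond=220.6091
(2,0): Delta=4.0621 Bond=-291.9844
(2,1): Delta=0.0215 Bond=236.0786
(2,2): Delta=-0.1277 Bond=269.0486
V0=162.6517

Arbitrage-free pricing uses the up-move probability p* = (R−d)/(u−d) = 0.5345, discounting each step at R = 1.15.
At maturity the claim pays: V(3,0)=25.3600, V(3,1)=274.7200, V(3,2)=276.9500, V(3,3)=254.5400
(2,0): S=105.8400. Δ = (V_up−V_dn)/(S_up−S_dn) = (274.7200−25.3600)/(150.2928−88.9056) = 4.0621. V = [p*·274.7200 + (1−p*)·25.3600]/1.15 = 137.9466. B = V − Δ·S = -291.9844.
(2,1): S=178.9200. Δ = (V_up−V_dn)/(S_up−S_dn) = (276.9500−274.7200)/(254.0664−150.2928) = 0.0215. V = [p*·276.9500 + (1−p*)·274.7200]/1.15 = 239.9234. B = V − Δ·S = 236.0786.
(2,2): S=302.4600. Δ = (V_up−V_dn)/(S_up−S_dn) = (254.5400−276.9500)/(429.4932−254.0664) = -0.1277. V = [p*·254.5400 + (1−p*)·276.9500]/1.15 = 230.4106. B = V − Δ·S = 269.0486.
(1,0): S=126.0000. Δ = (V_up−V_dn)/(S_up−S_dn) = (239.9234−137.9466)/(178.9200−105.8400) = 1.3954. V = [p*·239.9234 + (1−p*)·137.9466]/1.15 = 167.3491. B = V − Δ·S = -8.4729.
(1,1): S=213.0000. Δ = (V_up−V_dn)/(S_up−S_dn) = (230.4106−239.9234)/(302.4600−178.9200) = -0.0770. V = [p*·230.4106 + (1−p*)·239.9234]/1.15 = 204.2078. B = V − Δ·S = 220.6091.
(0,0): S=150.0000. Δ = (V_up−V_dn)/(S_up−S_dn) = (204.2078−167.3491)/(213.0000−126.0000) = 0.4237. V = [p*·204.2078 + (1−p*)·167.3491]/1.15 = 162.6517. B = V − Δ·S = 99.1021.
Verification: the root portfolio costs Δ(0,0)·S0 + B(0,0) = 162.6517, matching V0.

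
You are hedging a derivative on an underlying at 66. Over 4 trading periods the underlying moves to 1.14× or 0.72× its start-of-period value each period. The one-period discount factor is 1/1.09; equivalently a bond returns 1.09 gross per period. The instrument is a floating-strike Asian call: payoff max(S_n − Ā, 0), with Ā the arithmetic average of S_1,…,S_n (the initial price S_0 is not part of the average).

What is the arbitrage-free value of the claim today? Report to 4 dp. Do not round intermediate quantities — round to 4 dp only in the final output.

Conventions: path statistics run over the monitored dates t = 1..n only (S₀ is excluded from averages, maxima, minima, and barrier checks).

price = 9.0682

Under the martingale measure an up-move has probability p* = 0.8810; value the claim as the probability-weighted average of per-path payoffs, discounted 4 periods at R = 1.09.
Enumerate all 2^4 = 16 price paths (U = up ×1.14, D = down ×0.72); each path with k up-moves has probability p*^k·(1−p*)^(4−k).
DDDD: Ā=31.0264, payoff=0.0000, prob=0.000201
UDDD: Ā=49.1251, payoff=0.0000, prob=0.001486
DUDD: Ā=42.1951, payoff=0.0000, prob=0.001486
UUDD: Ā=66.8089, payoff=0.0000, prob=0.010999
DDUD: Ā=37.2055, payoff=0.0000, prob=0.001486
UDUD: Ā=58.9087, payoff=0.0000, prob=0.010999
DUUD: Ā=51.9787, payoff=0.0000, prob=0.010999
UUUD: Ā=82.2996, payoff=0.0000, prob=0.081391
DDDU: Ā=33.6130, payoff=0.0000, prob=0.001486
UDDU: Ā=53.2206, payoff=0.0000, prob=0.010999
DUDU: Ā=46.2906, payoff=0.0000, prob=0.010999
UUDU: Ā=73.2934, payoff=0.0000, prob=0.081391
DDUU: Ā=41.3010, payoff=3.1641, prob=0.010999
UDUU: Ā=65.3932, payoff=5.0098, prob=0.081391
DUUU: Ā=58.4632, payoff=11.9398, prob=0.081391
UUUU: Ā=92.5667, payoff=18.9047, prob=0.602296
Price = Σ prob·payoff / R^4 = 12.800538 / 1.411582 = 9.0682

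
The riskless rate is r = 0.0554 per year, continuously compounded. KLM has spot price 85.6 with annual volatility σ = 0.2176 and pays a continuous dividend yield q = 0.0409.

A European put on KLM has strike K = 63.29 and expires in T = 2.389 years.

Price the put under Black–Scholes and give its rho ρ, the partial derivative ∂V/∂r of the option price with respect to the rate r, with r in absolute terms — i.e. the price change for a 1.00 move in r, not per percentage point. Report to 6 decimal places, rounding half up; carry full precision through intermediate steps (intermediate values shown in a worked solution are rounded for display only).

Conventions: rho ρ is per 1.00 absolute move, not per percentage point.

σ√T = 0.2176·√2.389 = 0.336331
d₁ = (ln(S/K) + (r−q+σ²/2)T) / (σ√T) = (ln(85.6/63.29) + (0.0554−0.0409+0.2176²/2)·2.389) / 0.336331 = (0.301958 + 0.091200) / 0.336331 = 1.168961
d₂ = d₁ − σ√T = 1.168961 − 0.336331 = 0.832630
e^{−rT} = 0.876034
e^{−qT} = 0.906912
N(−d₁) = 0.121210,  N(−d₂) = 0.202527
Put price V = K·e^{−rT}·N(−d₂) − S·e^{−qT}·N(−d₁) = 11.228935 − 9.409714 = 1.819222
ρ = −K·T·e^{−rT}·N(−d₂) = -26.825927

price = 1.819222
ρ = -26.825927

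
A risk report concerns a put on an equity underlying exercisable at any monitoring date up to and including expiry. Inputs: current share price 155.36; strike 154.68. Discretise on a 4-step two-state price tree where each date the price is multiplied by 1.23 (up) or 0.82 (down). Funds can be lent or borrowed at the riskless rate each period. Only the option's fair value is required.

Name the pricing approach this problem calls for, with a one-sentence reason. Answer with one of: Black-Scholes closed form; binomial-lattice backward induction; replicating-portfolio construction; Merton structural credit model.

Key observation: an American put (K = 154.68, S₀ = 155.36) on a 4-date tree has no closed form — the optimal stopping decision is embedded and must be resolved recursively from expiry.

framework: binomial-lattice backward induction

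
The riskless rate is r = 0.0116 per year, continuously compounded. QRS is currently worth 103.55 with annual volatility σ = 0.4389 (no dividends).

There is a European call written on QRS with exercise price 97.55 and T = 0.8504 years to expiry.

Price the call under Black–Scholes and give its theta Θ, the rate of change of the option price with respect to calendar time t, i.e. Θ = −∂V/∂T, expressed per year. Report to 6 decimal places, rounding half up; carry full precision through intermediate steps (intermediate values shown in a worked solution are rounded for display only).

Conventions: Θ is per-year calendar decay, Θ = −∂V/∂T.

price = 19.760561
Θ = -9.712489

σ√T = 0.4389·√0.8504 = 0.404741
d₁ = (ln(S/K) + (r+σ²/2)T) / (σ√T) = (ln(103.55/97.55) + (0.0116+0.4389²/2)·0.8504) / 0.404741 = (0.059690 + 0.091772) / 0.404741 = 0.374219
d₂ = d₁ − σ√T = 0.374219 − 0.404741 = -0.030522
e^{−rT} = 0.990184
N(d₁) = 0.645879,  N(d₂) = 0.487825
Call price V = S·N(d₁) − K·e^{−rT}·N(d₂) = 66.880805 − 47.120243 = 19.760561
φ(d₁) = (1/√(2π))·e^{−d₁²/2} = 0.371964
Θ = −S·φ(d₁)·σ/(2√T) − r·K·e^{−rT}·N(d₂) = −9.165894 − 0.546595 = -9.712489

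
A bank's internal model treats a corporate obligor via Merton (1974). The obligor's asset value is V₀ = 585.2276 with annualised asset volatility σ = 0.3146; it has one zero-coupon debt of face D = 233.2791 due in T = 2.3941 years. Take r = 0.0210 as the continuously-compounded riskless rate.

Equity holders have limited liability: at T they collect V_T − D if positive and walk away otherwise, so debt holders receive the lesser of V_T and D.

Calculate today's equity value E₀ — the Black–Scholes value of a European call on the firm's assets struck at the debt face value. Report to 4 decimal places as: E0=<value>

E0=364.8703

Equity is a call on the firm's assets struck at D = 233.2791:
d₁ = [ln(V₀/D) + (r + σ²/2)T] / (σ√T)
   = [ln(585.2276/233.2791) + (0.0210 + 0.5·0.3146²)·2.3941] / (0.3146·√2.3941)
   = [0.919765 + 0.168752] / 0.486777 = 2.236173
d₂ = d₁ − σ√T = 2.236173 − 0.486777 = 1.749396
N(d₁) = 0.987330,  N(d₂) = 0.959889,  e^(−rT) = 0.950967
E₀ = V₀·N(d₁) − D·e^(−rT)·N(d₂)
   = 585.2276·0.987330 − 233.2791·0.950967·0.959889 = 364.870265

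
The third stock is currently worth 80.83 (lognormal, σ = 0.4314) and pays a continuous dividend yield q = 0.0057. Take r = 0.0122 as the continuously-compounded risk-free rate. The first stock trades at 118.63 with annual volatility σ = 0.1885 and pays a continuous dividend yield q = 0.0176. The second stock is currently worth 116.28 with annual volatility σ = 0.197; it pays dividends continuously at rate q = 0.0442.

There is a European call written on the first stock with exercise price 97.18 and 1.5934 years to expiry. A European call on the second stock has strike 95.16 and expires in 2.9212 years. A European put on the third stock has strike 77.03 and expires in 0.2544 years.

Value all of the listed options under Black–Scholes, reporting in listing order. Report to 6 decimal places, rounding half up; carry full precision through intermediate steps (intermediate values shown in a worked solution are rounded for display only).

[the first stock call K=97.18]
σ√T = 0.1885·√1.5934 = 0.237943
d₁ = (ln(S/K) + (r−q+σ²/2)T) / (σ√T) = (ln(118.63/97.18) + (0.0122−0.0176+0.1885²/2)·1.5934) / 0.237943 = (0.199444 + 0.019704) / 0.237943 = 0.921012
d₂ = d₁ − σ√T = 0.921012 − 0.237943 = 0.683068
e^{−rT} = 0.980748
e^{−qT} = 0.972346
N(d₁) = 0.821478,  N(d₂) = 0.752718
price = S·e^{−qT}·N(d₁) − K·e^{−rT}·N(d₂) = 94.756950 − 71.740894 = 23.016056
[the second stock call K=95.16]
σ√T = 0.197·√2.9212 = 0.336703
d₁ = (ln(S/K) + (r−q+σ²/2)T) / (σ√T) = (ln(116.28/95.16) + (0.0122−0.0442+0.197²/2)·2.9212) / 0.336703 = (0.200441 − 0.036794) / 0.336703 = 0.486029
d₂ = d₁ − σ√T = 0.486029 − 0.336703 = 0.149326
e^{−rT} = 0.964989
e^{−qT} = 0.878871
N(d₁) = 0.686527,  N(d₂) = 0.559352
price = S·e^{−qT}·N(d₁) − K·e^{−rT}·N(d₂) = 70.159690 − 51.364358 = 18.795331
[the third stock put K=77.03]
σ√T = 0.4314·√0.2544 = 0.217590
d₁ = (ln(S/K) + (r−q+σ²/2)T) / (σ√T) = (ln(80.83/77.03) + (0.0122−0.0057+0.4314²/2)·0.2544) / 0.217590 = (0.048153 + 0.025326) / 0.217590 = 0.337697
d₂ = d₁ − σ√T = 0.337697 − 0.217590 = 0.120107
e^{−rT} = 0.996901
e^{−qT} = 0.998551
N(−d₁) = 0.367796,  N(−d₂) = 0.452199
price = K·e^{−rT}·N(−d₂) − S·e^{−qT}·N(−d₁) = 34.724950 − 29.685846 = 5.039104

price(the first stock call K=97.18) = 23.016056
price(the second stock call K=95.16) = 18.795331
price(the third stock put K=77.03) = 5.039104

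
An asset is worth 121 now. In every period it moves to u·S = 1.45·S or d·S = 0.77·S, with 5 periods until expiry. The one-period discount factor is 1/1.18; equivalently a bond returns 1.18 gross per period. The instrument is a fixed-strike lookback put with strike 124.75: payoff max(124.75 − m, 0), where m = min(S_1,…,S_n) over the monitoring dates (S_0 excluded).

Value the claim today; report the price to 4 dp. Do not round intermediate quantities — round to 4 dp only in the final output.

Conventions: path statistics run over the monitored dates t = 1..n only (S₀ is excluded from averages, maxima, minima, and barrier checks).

No-arbitrage gives p* = (R−d)/(u−d) = 0.6029: enumerate every path, weight its payoff by its p*-probability, and discount by R^5.
Enumerate all 2^5 = 32 price paths (U = up ×1.45, D = down ×0.77); each path with k up-moves has probability p*^k·(1−p*)^(5−k).
DDDDD: m=32.7521, payoff=91.9979, prob=0.009869
UDDDD: m=61.6760, payoff=63.0740, prob=0.014986
DUDDD: m=61.6760, payoff=63.0740, prob=0.014986
UUDDD: m=116.1431, payoff=8.6069, prob=0.022757
DDUDD: m=61.6760, payoff=63.0740, prob=0.014986
UDUDD: m=116.1431, payoff=8.6069, prob=0.022757
DUUDD: m=93.1700, payoff=31.5800, prob=0.022757
UUUDD: m=175.4500, payoff=0.0000, prob=0.034557
DDDUD: m=55.2405, payoff=69.5095, prob=0.014986
UDDUD: m=104.0243, payoff=20.7257, prob=0.022757
DUDUD: m=93.1700, payoff=31.5800, prob=0.022757
UUDUD: m=175.4500, payoff=0.0000, prob=0.034557
DDUUD: m=71.7409, payoff=53.0091, prob=0.022757
UDUUD: m=135.0965, payoff=0.0000, prob=0.034557
DUUUD: m=93.1700, payoff=31.5800, prob=0.034557
UUUUD: m=175.4500, payoff=0.0000, prob=0.052475
DDDDU: m=42.5352, payoff=82.2148, prob=0.014986
UDDDU: m=80.0987, payoff=44.6513, prob=0.022757
DUDDU: m=80.0987, payoff=44.6513, prob=0.022757
UUDDU: m=150.8352, payoff=0.0000, prob=0.034557
DDUDU: m=71.7409, payoff=53.0091, prob=0.022757
UDUDU: m=135.0965, payoff=0.0000, prob=0.034557
DUUDU: m=93.1700, payoff=31.5800, prob=0.034557
UUUDU: m=175.4500, payoff=0.0000, prob=0.052475
DDDUU: m=55.2405, payoff=69.5095, prob=0.022757
UDDUU: m=104.0243, payoff=20.7257, prob=0.034557
DUDUU: m=93.1700, payoff=31.5800, prob=0.034557
UUDUU: m=175.4500, payoff=0.0000, prob=0.052475
DDUUU: m=71.7409, payoff=53.0091, prob=0.034557
UDUUU: m=135.0965, payoff=0.0000, prob=0.052475
DUUUU: m=93.1700, payoff=31.5800, prob=0.052475
UUUUU: m=175.4500, payoff=0.0000, prob=0.079685
Price = Σ prob·payoff / R^5 = 21.824036 / 2.287758 = 9.5395

price = 9.5395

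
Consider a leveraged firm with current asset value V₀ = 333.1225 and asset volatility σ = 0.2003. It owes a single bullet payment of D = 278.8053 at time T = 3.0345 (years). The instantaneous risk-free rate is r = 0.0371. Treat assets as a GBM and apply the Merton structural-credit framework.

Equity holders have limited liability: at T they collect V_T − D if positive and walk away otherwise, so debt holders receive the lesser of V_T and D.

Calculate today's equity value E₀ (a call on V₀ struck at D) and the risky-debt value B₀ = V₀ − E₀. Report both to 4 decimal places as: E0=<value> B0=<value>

E0=95.2995 B0=237.8230

Apply the equity-as-call identities (strike 278.8053, horizon 3.0345 years):
d₁ = [ln(V₀/D) + (r + σ²/2)T] / (σ√T)
   = [ln(333.1225/278.8053) + (0.0371 + 0.5·0.2003²)·3.0345] / (0.2003·√3.0345)
   = [0.177997 + 0.173452] / 0.348919 = 1.007251
d₂ = d₁ − σ√T = 1.007251 − 0.348919 = 0.658332
N(d₁) = 0.843093,  N(d₂) = 0.744837,  e^(−rT) = 0.893526
E₀ = V₀·N(d₁) − D·e^(−rT)·N(d₂)
   = 333.1225·0.843093 − 278.8053·0.893526·0.744837 = 95.299453
B₀ = V₀ − E₀ = 333.1225 − 95.299453 = 237.823047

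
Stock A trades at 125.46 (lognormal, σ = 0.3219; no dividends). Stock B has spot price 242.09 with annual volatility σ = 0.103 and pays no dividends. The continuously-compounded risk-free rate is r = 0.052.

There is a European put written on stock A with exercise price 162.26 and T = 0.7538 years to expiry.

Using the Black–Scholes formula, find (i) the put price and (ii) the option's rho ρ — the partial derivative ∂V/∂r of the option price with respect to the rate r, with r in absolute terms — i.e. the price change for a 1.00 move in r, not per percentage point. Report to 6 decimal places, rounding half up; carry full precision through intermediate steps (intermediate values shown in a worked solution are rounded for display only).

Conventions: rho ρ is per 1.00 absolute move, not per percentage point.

σ√T = 0.3219·√0.7538 = 0.279479
d₁ = (ln(S/K) + (r+σ²/2)T) / (σ√T) = (ln(125.46/162.26) + (0.052+0.3219²/2)·0.7538) / 0.279479 = (-0.257213 + 0.078252) / 0.279479 = -0.640339
d₂ = d₁ − σ√T = -0.640339 − 0.279479 = -0.919818
e^{−rT} = 0.961561
N(−d₁) = 0.739024,  N(−d₂) = 0.821166
Put price V = K·e^{−rT}·N(−d₂) − S·N(−d₁) = 128.120644 − 92.717926 = 35.402718
ρ = −K·T·e^{−rT}·N(−d₂) = -96.577342

price = 35.402718
ρ = -96.577342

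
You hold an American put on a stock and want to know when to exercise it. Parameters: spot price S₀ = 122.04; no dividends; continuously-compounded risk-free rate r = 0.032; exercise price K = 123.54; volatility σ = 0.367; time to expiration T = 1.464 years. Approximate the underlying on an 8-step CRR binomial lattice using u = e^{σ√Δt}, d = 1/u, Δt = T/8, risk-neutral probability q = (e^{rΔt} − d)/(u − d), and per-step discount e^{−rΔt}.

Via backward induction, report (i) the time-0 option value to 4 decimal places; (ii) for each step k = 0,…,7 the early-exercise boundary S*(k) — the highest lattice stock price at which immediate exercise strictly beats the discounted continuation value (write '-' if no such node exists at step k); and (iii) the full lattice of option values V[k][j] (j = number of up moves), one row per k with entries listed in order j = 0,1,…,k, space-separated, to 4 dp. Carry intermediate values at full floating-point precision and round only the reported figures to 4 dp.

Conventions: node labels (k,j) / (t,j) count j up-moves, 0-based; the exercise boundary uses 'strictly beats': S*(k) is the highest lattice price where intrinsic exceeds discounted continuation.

Δt=0.18300, u=1.16999, d=0.85471, q=0.47946, disc=e^(-rΔt)=0.99416
k=8 terminal: V=max(K-S,0) → 88.7833 75.9622 58.4116 34.3869 1.5000 0.0000 0.0000 0.0000 0.0000
k=7: j=0 S=40.6651 intr=82.8749 cont=82.1536 V=82.8749[EX]; j=1 S=55.6657 intr=67.8743 cont=67.1530 V=67.8743[EX]; j=2 S=76.1997 intr=47.3403 cont=46.6190 V=47.3403[EX]; j=3 S=104.3084 intr=19.2316 cont=18.5103 V=19.2316[EX]; j=4 S=142.7858 intr=0.0000 cont=0.7763 V=0.7763[hold]; j=5 S=195.4569 intr=0.0000 cont=0.0000 V=0.0000[hold]; j=6 S=267.5575 intr=0.0000 cont=0.0000 V=0.0000[hold]; j=7 S=366.2545 intr=0.0000 cont=0.0000 V=0.0000[hold]  S*(7)=104.3084
k=6: j=0 S=47.5778 intr=75.9622 cont=75.2409 V=75.9622[EX]; j=1 S=65.1284 intr=58.4116 cont=57.6903 V=58.4116[EX]; j=2 S=89.1531 intr=34.3869 cont=33.6656 V=34.3869[EX]; j=3 S=122.0400 intr=1.5000 cont=10.3224 V=10.3224[hold]; j=4 S=167.0583 intr=0.0000 cont=0.4017 V=0.4017[hold]; j=5 S=228.6831 intr=0.0000 cont=0.0000 V=0.0000[hold]; j=6 S=313.0401 intr=0.0000 cont=0.0000 V=0.0000[hold]  S*(6)=89.1531
k=5: j=0 S=55.6657 intr=67.8743 cont=67.1530 V=67.8743[EX]; j=1 S=76.1997 intr=47.3403 cont=46.6190 V=47.3403[EX]; j=2 S=104.3084 intr=19.2316 cont=22.7156 V=22.7156[hold]; j=3 S=142.7858 intr=0.0000 cont=5.5333 V=5.5333[hold]; j=4 S=195.4569 intr=0.0000 cont=0.2079 V=0.2079[hold]; j=5 S=267.5575 intr=0.0000 cont=0.0000 V=0.0000[hold]  S*(5)=76.1997
k=4: j=0 S=65.1284 intr=58.4116 cont=57.6903 V=58.4116[EX]; j=1 S=89.1531 intr=34.3869 cont=35.3263 V=35.3263[hold]; j=2 S=122.0400 intr=1.5000 cont=14.3928 V=14.3928[hold]; j=3 S=167.0583 intr=0.0000 cont=2.9626 V=2.9626[hold]; j=4 S=228.6831 intr=0.0000 cont=0.1076 V=0.1076[hold]  S*(4)=65.1284
k=3: j=0 S=76.1997 intr=47.3403 cont=47.0667 V=47.3403[EX]; j=1 S=104.3084 intr=19.2316 cont=25.1419 V=25.1419[hold]; j=2 S=142.7858 intr=0.0000 cont=8.8605 V=8.8605[hold]; j=3 S=195.4569 intr=0.0000 cont=1.5844 V=1.5844[hold]  S*(3)=76.1997
k=2: j=0 S=89.1531 intr=34.3869 cont=36.4828 V=36.4828[hold]; j=1 S=122.0400 intr=1.5000 cont=17.2344 V=17.2344[hold]; j=2 S=167.0583 intr=0.0000 cont=5.3405 V=5.3405[hold]  S*(2)=-
k=1: j=0 S=104.3084 intr=19.2316 cont=27.0948 V=27.0948[hold]; j=1 S=142.7858 intr=0.0000 cont=11.4644 V=11.4644[hold]  S*(1)=-
k=0: j=0 S=122.0400 intr=1.5000 cont=19.4862 V=19.4862[hold]  S*(0)=-

price = 19.4862
boundary = - - - 76.1997 65.1284 76.1997 89.1531 104.3084
tree:
19.4862
27.0948 11.4644
36.4828 17.2344 5.3405
47.3403 25.1419 8.8605 1.5844
58.4116 35.3263 14.3928 2.9626 0.1076
67.8743 47.3403 22.7156 5.5333 0.2079 0.0000
75.9622 58.4116 34.3869 10.3224 0.4017 0.0000 0.0000
82.8749 67.8743 47.3403 19.2316 0.7763 0.0000 0.0000 0.0000
88.7833 75.9622 58.4116 34.3869 1.5000 0.0000 0.0000 0.0000 0.0000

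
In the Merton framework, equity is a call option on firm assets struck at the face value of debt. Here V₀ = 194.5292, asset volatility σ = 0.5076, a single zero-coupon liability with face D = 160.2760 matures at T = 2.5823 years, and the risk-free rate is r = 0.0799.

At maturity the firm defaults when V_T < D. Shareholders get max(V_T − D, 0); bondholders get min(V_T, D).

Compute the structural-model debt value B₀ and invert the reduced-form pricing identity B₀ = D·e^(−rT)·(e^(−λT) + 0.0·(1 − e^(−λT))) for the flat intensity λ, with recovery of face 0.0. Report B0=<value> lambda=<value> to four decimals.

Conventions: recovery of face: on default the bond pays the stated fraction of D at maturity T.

Equity is a call on the firm's assets struck at D = 160.2760:
d₁ = [ln(V₀/D) + (r + σ²/2)T] / (σ√T)
   = [ln(194.5292/160.2760) + (0.0799 + 0.5·0.5076²)·2.5823] / (0.5076·√2.5823)
   = [0.193685 + 0.539001] / 0.815690 = 0.898241
d₂ = d₁ − σ√T = 0.898241 − 0.815690 = 0.082551
N(d₁) = 0.815471,  N(d₂) = 0.532896,  e^(−rT) = 0.813568
E₀ = V₀·N(d₁) − D·e^(−rT)·N(d₂)
   = 194.5292·0.815471 − 160.2760·0.813568·0.532896 = 89.145830
B₀ = V₀ − E₀ = 194.5292 − 89.145830 = 105.383370
e^(−λT) = (B₀·e^(rT)/D − 0)/(1 − 0) = (105.3834·1.229154/160.2760 − 0)/1 = 0.80818327
λ = −ln(0.80818327)/2.5823 = 0.082472

B0=105.3834 lambda=0.0825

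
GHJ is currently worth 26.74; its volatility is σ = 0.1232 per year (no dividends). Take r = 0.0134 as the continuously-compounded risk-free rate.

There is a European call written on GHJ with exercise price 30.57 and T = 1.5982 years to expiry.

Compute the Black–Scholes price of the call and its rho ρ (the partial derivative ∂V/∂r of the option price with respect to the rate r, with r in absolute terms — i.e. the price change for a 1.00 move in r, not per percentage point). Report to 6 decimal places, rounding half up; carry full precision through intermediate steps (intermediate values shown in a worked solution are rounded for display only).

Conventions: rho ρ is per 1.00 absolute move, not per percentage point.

σ√T = 0.1232·√1.5982 = 0.155749
d₁ = (ln(S/K) + (r+σ²/2)T) / (σ√T) = (ln(26.74/30.57) + (0.0134+0.1232²/2)·1.5982) / 0.155749 = (-0.133859 + 0.033545) / 0.155749 = -0.644072
d₂ = d₁ − σ√T = -0.644072 − 0.155749 = -0.799821
e^{−rT} = 0.978812
N(d₁) = 0.259764,  N(d₂) = 0.211907
Call price V = S·N(d₁) − K·e^{−rT}·N(d₂) = 6.946102 − 6.340747 = 0.605355
ρ = K·T·e^{−rT}·N(d₂) = 10.133782

price = 0.605355
ρ = 10.133782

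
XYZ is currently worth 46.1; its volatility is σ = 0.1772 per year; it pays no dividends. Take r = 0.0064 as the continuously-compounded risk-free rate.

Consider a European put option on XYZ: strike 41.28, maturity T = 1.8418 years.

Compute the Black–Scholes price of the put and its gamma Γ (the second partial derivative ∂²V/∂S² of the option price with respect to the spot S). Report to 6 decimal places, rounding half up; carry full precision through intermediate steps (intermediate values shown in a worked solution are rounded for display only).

σ√T = 0.1772·√1.8418 = 0.240483
d₁ = (ln(S/K) + (r+σ²/2)T) / (σ√T) = (ln(46.1/41.28) + (0.0064+0.1772²/2)·1.8418) / 0.240483 = (0.110435 + 0.040704) / 0.240483 = 0.628478
d₂ = d₁ − σ√T = 0.628478 − 0.240483 = 0.387995
e^{−rT} = 0.988282
N(−d₁) = 0.264845,  N(−d₂) = 0.349010
Put price V = K·e^{−rT}·N(−d₂) − S·N(−d₁) = 14.238306 − 12.209375 = 2.028931
φ(d₁) = (1/√(2π))·e^{−d₁²/2} = 0.327446
Γ = φ(d₁) / (S·σ·√T) = 0.029536

price = 2.028931
Γ = 0.029536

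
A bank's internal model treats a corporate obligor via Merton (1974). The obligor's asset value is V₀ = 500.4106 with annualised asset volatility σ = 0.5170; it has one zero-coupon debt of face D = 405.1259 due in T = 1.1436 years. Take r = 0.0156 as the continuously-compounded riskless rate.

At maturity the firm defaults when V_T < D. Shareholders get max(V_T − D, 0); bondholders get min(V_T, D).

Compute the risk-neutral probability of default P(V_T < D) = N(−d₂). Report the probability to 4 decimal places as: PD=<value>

Equity is a call on the firm's assets struck at D = 405.1259:
d₁ = [ln(V₀/D) + (r + σ²/2)T] / (σ√T)
   = [ln(500.4106/405.1259) + (0.0156 + 0.5·0.5170²)·1.1436] / (0.5170·√1.1436)
   = [0.211231 + 0.170676] / 0.552876 = 0.690765
d₂ = d₁ − σ√T = 0.690765 − 0.552876 = 0.137889
risk-neutral PD = N(−d₂) = N(-0.137889) = 0.445164

PD=0.4452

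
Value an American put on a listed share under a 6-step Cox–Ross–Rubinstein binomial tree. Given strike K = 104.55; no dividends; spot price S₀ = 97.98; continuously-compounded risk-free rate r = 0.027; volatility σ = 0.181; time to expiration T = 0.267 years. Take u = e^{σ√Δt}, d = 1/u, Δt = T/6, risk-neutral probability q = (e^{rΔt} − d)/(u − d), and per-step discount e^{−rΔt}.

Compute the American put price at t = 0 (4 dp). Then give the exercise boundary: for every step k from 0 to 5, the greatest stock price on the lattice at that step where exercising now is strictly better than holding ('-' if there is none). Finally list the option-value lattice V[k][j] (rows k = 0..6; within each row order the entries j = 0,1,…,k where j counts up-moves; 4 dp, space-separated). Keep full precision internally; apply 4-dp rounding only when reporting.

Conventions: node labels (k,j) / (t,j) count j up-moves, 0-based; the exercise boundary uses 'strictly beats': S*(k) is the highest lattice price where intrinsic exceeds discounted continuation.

price = 7.5248
boundary = - - 90.7764 94.3094 90.7764 94.3094
tree:
7.5248
10.3968 4.7409
13.7736 7.1273 2.4242
17.1743 10.2406 4.1072 0.7883
20.4476 13.7736 6.6891 1.5982 0.0000
23.5982 17.1743 10.2406 3.2404 0.0000 0.0000
26.6309 20.4476 13.7736 6.5700 0.0000 0.0000 0.0000

params: Δt=0.04450 u=1.03892 d=0.96254 q=0.50620 e^(-rΔt)=0.99880
t_6 payoffs: 26.6309 20.4476 13.7736 6.5700 0.0000 0.0000 0.0000
t_5: node(5,0) S=80.9518 payoff=23.5982 vs cont=23.4727 → 23.5982 [stop]  node(5,1) S=87.3757 payoff=17.1743 vs cont=17.0487 → 17.1743 [stop]  node(5,2) S=94.3094 payoff=10.2406 vs cont=10.1150 → 10.2406 [stop]  node(5,3) S=101.7934 payoff=2.7566 vs cont=3.2404 → 3.2404 [wait]  node(5,4) S=109.8713 payoff=0.0000 vs cont=0.0000 → 0.0000 [wait]  node(5,5) S=118.5901 payoff=0.0000 vs cont=0.0000 → 0.0000 [wait]  ⇒ S*(5)=94.3094
t_4: node(4,0) S=84.1024 payoff=20.4476 vs cont=20.3220 → 20.4476 [stop]  node(4,1) S=90.7764 payoff=13.7736 vs cont=13.6481 → 13.7736 [stop]  node(4,2) S=97.9800 payoff=6.5700 vs cont=6.6891 → 6.6891 [wait]  node(4,3) S=105.7552 payoff=0.0000 vs cont=1.5982 → 1.5982 [wait]  node(4,4) S=114.1475 payoff=0.0000 vs cont=0.0000 → 0.0000 [wait]  ⇒ S*(4)=90.7764
t_3: node(3,0) S=87.3757 payoff=17.1743 vs cont=17.0487 → 17.1743 [stop]  node(3,1) S=94.3094 payoff=10.2406 vs cont=10.1752 → 10.2406 [stop]  node(3,2) S=101.7934 payoff=2.7566 vs cont=4.1072 → 4.1072 [wait]  node(3,3) S=109.8713 payoff=0.0000 vs cont=0.7883 → 0.7883 [wait]  ⇒ S*(3)=94.3094
t_2: node(2,0) S=90.7764 payoff=13.7736 vs cont=13.6481 → 13.7736 [stop]  node(2,1) S=97.9800 payoff=6.5700 vs cont=7.1273 → 7.1273 [wait]  node(2,2) S=105.7552 payoff=0.0000 vs cont=2.4242 → 2.4242 [wait]  ⇒ S*(2)=90.7764
t_1: node(1,0) S=94.3094 payoff=10.2406 vs cont=10.3968 → 10.3968 [wait]  node(1,1) S=101.7934 payoff=2.7566 vs cont=4.7409 → 4.7409 [wait]  ⇒ S*(1)=-
t_0: node(0,0) S=97.9800 payoff=6.5700 vs cont=7.5248 → 7.5248 [wait]  ⇒ S*(0)=-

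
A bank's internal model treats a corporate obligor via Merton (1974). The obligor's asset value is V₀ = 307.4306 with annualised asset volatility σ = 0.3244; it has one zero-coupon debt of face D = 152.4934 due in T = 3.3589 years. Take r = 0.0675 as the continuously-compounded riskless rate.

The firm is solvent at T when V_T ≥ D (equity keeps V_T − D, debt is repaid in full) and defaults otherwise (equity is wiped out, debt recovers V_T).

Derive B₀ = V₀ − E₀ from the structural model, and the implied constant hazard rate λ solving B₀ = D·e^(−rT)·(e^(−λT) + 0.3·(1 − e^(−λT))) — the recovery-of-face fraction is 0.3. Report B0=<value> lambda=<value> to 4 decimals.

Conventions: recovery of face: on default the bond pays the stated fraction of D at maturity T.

With assets at 307.4306 and a single debt payment of 152.4934 at 3.3589 years:
d₁ = [ln(V₀/D) + (r + σ²/2)T] / (σ√T)
   = [ln(307.4306/152.4934) + (0.0675 + 0.5·0.3244²)·3.3589] / (0.3244·√3.3589)
   = [0.701128 + 0.403463] / 0.594538 = 1.857900
d₂ = d₁ − σ√T = 1.857900 − 0.594538 = 1.263362
N(d₁) = 0.968408,  N(d₂) = 0.896770,  e^(−rT) = 0.797139
E₀ = V₀·N(d₁) − D·e^(−rT)·N(d₂)
   = 307.4306·0.968408 − 152.4934·0.797139·0.896770 = 188.708303
B₀ = V₀ − E₀ = 307.4306 − 188.708303 = 118.722297
e^(−λT) = (B₀·e^(rT)/D − 0.3)/(1 − 0.3) = (118.7223·1.254486/152.4934 − 0.3)/0.7 = 0.96666869
λ = −ln(0.96666869)/3.3589 = 0.010092

B0=118.7223 lambda=0.0101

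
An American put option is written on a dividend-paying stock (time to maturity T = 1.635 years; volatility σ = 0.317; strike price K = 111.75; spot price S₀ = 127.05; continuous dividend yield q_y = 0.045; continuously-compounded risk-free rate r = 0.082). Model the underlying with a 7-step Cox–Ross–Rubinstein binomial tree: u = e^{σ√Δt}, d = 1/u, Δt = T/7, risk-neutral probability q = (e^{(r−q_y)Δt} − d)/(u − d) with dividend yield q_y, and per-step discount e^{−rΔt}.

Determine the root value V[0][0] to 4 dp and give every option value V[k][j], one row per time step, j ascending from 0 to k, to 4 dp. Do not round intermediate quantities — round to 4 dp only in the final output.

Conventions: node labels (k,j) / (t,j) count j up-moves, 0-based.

price = 9.5343
tree:
9.5343
14.6658 4.5693
21.8980 7.7170 1.4734
31.5142 12.7532 2.7795 0.1721
42.9113 20.4697 5.2247 0.3440 0.0000
52.6895 31.5142 9.7818 0.6876 0.0000 0.0000
61.0787 42.9113 18.2302 1.3743 0.0000 0.0000 0.0000
68.2763 52.6895 31.5142 2.7468 0.0000 0.0000 0.0000 0.0000

Δt=0.23357, u=1.16556, d=0.85795, q=0.48999, disc=e^(-rΔt)=0.98103
k=7 terminal: V=max(K-S,0) → 68.2763 52.6895 31.5142 2.7468 0.0000 0.0000 0.0000 0.0000
k=6: j=0 S=50.6713 intr=61.0787 cont=59.4886 V=61.0787[EX]; j=1 S=68.8387 intr=42.9113 cont=41.5111 V=42.9113[EX]; j=2 S=93.5198 intr=18.2302 cont=17.0880 V=18.2302[EX]; j=3 S=127.0500 intr=0.0000 cont=1.3743 V=1.3743[hold]; j=4 S=172.6019 intr=0.0000 cont=0.0000 V=0.0000[hold]; j=5 S=234.4859 intr=0.0000 cont=0.0000 V=0.0000[hold]; j=6 S=318.5574 intr=0.0000 cont=0.0000 V=0.0000[hold]
k=5: j=0 S=59.0605 intr=52.6895 cont=51.1870 V=52.6895[EX]; j=1 S=80.2358 intr=31.5142 cont=30.2332 V=31.5142[EX]; j=2 S=109.0032 intr=2.7468 cont=9.7818 V=9.7818[hold]; j=3 S=148.0847 intr=0.0000 cont=0.6876 V=0.6876[hold]; j=4 S=201.1783 intr=0.0000 cont=0.0000 V=0.0000[hold]; j=5 S=273.3079 intr=0.0000 cont=0.0000 V=0.0000[hold]
k=4: j=0 S=68.8387 intr=42.9113 cont=41.5111 V=42.9113[EX]; j=1 S=93.5198 intr=18.2302 cont=20.4697 V=20.4697[hold]; j=2 S=127.0500 intr=0.0000 cont=5.2247 V=5.2247[hold]; j=3 S=172.6019 intr=0.0000 cont=0.3440 V=0.3440[hold]; j=4 S=234.4859 intr=0.0000 cont=0.0000 V=0.0000[hold]
k=3: j=0 S=80.2358 intr=31.5142 cont=31.3097 V=31.5142[EX]; j=1 S=109.0032 intr=2.7468 cont=12.7532 V=12.7532[hold]; j=2 S=148.0847 intr=0.0000 cont=2.7795 V=2.7795[hold]; j=3 S=201.1783 intr=0.0000 cont=0.1721 V=0.1721[hold]
k=2: j=0 S=93.5198 intr=18.2302 cont=21.8980 V=21.8980[hold]; j=1 S=127.0500 intr=0.0000 cont=7.7170 V=7.7170[hold]; j=2 S=172.6019 intr=0.0000 cont=1.4734 V=1.4734[hold]
k=1: j=0 S=109.0032 intr=2.7468 cont=14.6658 V=14.6658[hold]; j=1 S=148.0847 intr=0.0000 cont=4.5693 V=4.5693[hold]
k=0: j=0 S=127.0500 intr=0.0000 cont=9.5343 V=9.5343[hold]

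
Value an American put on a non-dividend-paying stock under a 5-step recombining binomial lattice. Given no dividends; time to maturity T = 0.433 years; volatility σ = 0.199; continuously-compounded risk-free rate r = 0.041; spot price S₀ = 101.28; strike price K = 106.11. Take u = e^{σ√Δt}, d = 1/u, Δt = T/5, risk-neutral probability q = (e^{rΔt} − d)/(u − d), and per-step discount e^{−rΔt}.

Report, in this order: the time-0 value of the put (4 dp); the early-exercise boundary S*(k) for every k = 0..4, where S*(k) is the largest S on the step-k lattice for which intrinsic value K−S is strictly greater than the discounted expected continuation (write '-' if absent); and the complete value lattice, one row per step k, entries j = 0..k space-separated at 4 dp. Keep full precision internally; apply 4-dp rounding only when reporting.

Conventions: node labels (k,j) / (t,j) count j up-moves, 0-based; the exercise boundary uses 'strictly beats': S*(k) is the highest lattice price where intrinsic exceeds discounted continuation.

price = 7.2092
boundary = - - 90.0861 95.5192 90.0861
tree:
7.2092
11.0103 3.6895
16.0239 6.3782 1.1902
21.1480 10.5908 2.4663 0.0000
25.9806 16.0239 5.1108 0.0000 0.0000
30.5383 21.1480 10.5908 0.0000 0.0000 0.0000

params: Δt=0.08660 u=1.06031 d=0.94312 q=0.51572 e^(-rΔt)=0.99646
t_5 payoffs: 30.5383 21.1480 10.5908 0.0000 0.0000 0.0000
t_4: node(4,0) S=80.1294 payoff=25.9806 vs cont=25.6045 → 25.9806 [stop]  node(4,1) S=90.0861 payoff=16.0239 vs cont=15.6478 → 16.0239 [stop]  node(4,2) S=101.2800 payoff=4.8300 vs cont=5.1108 → 5.1108 [wait]  node(4,3) S=113.8648 payoff=0.0000 vs cont=0.0000 → 0.0000 [wait]  node(4,4) S=128.0134 payoff=0.0000 vs cont=0.0000 → 0.0000 [wait]  ⇒ S*(4)=90.0861
t_3: node(3,0) S=84.9620 payoff=21.1480 vs cont=20.7719 → 21.1480 [stop]  node(3,1) S=95.5192 payoff=10.5908 vs cont=10.3590 → 10.5908 [stop]  node(3,2) S=107.3882 payoff=0.0000 vs cont=2.4663 → 2.4663 [wait]  node(3,3) S=120.7320 payoff=0.0000 vs cont=0.0000 → 0.0000 [wait]  ⇒ S*(3)=95.5192
t_2: node(2,0) S=90.0861 payoff=16.0239 vs cont=15.6478 → 16.0239 [stop]  node(2,1) S=101.2800 payoff=4.8300 vs cont=6.3782 → 6.3782 [wait]  node(2,2) S=113.8648 payoff=0.0000 vs cont=1.1902 → 1.1902 [wait]  ⇒ S*(2)=90.0861
t_1: node(1,0) S=95.5192 payoff=10.5908 vs cont=11.0103 → 11.0103 [wait]  node(1,1) S=107.3882 payoff=0.0000 vs cont=3.6895 → 3.6895 [wait]  ⇒ S*(1)=-
t_0: node(0,0) S=101.2800 payoff=4.8300 vs cont=7.2092 → 7.2092 [wait]  ⇒ S*(0)=-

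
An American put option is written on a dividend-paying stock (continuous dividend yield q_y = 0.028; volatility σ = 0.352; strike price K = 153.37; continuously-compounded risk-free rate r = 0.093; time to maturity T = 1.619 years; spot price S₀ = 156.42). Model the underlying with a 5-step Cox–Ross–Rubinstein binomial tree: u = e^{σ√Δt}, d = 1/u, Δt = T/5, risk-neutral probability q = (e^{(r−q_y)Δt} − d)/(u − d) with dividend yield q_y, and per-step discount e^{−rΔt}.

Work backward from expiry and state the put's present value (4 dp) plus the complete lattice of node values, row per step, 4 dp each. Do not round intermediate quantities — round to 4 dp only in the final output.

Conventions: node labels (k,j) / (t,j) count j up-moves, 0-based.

price = 20.0155
tree:
20.0155
31.7612 9.6191
48.5814 17.0616 2.8453
67.6021 29.4017 5.8979 0.0000
83.1703 48.5814 12.2257 0.0000 0.0000
95.9126 67.6021 25.3426 0.0000 0.0000 0.0000

params: Δt=0.32380 u=1.22177 d=0.81849 q=0.50283 e^(-rΔt)=0.97034
t_5 payoffs: 95.9126 67.6021 25.3426 0.0000 0.0000 0.0000
k=4: node(4,0) S=70.1997 payoff=83.1703 vs cont=79.2542 → 83.1703 [stop]  node(4,1) S=104.7886 payoff=48.5814 vs cont=44.9776 → 48.5814 [stop]  node(4,2) S=156.4200 payoff=0.0000 vs cont=12.2257 → 12.2257 [wait]  node(4,3) S=233.4913 payoff=0.0000 vs cont=0.0000 → 0.0000 [wait]  node(4,4) S=348.5372 payoff=0.0000 vs cont=0.0000 → 0.0000 [wait]
k=3: node(3,0) S=85.7679 payoff=67.6021 vs cont=63.8266 → 67.6021 [stop]  node(3,1) S=128.0274 payoff=25.3426 vs cont=29.4017 → 29.4017 [wait]  node(3,2) S=191.1092 payoff=0.0000 vs cont=5.8979 → 5.8979 [wait]  node(3,3) S=285.2725 payoff=0.0000 vs cont=0.0000 → 0.0000 [wait]
k=2: node(2,0) S=104.7886 payoff=48.5814 vs cont=46.9581 → 48.5814 [stop]  node(2,1) S=156.4200 payoff=0.0000 vs cont=17.0616 → 17.0616 [wait]  node(2,2) S=233.4913 payoff=0.0000 vs cont=2.8453 → 2.8453 [wait]
k=1: node(1,0) S=128.0274 payoff=25.3426 vs cont=31.7612 → 31.7612 [wait]  node(1,1) S=191.1092 payoff=0.0000 vs cont=9.6191 → 9.6191 [wait]
k=0: node(0,0) S=156.4200 payoff=0.0000 vs cont=20.0155 → 20.0155 [wait]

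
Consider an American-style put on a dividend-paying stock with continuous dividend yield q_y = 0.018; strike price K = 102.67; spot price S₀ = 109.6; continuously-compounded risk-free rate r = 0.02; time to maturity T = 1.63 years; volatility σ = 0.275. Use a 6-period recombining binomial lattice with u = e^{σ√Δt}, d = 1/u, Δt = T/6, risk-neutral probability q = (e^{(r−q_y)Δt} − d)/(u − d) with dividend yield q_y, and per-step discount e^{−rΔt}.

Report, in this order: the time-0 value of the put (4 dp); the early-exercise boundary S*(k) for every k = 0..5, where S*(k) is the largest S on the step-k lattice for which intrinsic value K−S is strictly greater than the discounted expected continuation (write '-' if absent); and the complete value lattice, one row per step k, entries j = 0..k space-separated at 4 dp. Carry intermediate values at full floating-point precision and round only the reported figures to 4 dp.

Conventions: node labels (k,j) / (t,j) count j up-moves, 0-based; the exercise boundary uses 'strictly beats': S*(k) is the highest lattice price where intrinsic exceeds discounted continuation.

params: Δt=0.27167 u=1.15412 d=0.86646 q=0.46612 e^(-rΔt)=0.99458
t_6 payoffs: 56.2918 40.8950 20.3867 0.0000 0.0000 0.0000 0.0000
t_5: node(5,0) S=53.5258 payoff=49.1442 vs cont=48.8489 → 49.1442 [stop]  node(5,1) S=71.2955 payoff=31.3745 vs cont=31.1659 → 31.3745 [stop]  node(5,2) S=94.9645 payoff=7.7055 vs cont=10.8251 → 10.8251 [wait]  node(5,3) S=126.4911 payoff=0.0000 vs cont=0.0000 → 0.0000 [wait]  node(5,4) S=168.4840 payoff=0.0000 vs cont=0.0000 → 0.0000 [wait]  node(5,5) S=224.4179 payoff=0.0000 vs cont=0.0000 → 0.0000 [wait]  ⇒ S*(5)=71.2955
t_4: node(4,0) S=61.7750 payoff=40.8950 vs cont=40.6400 → 40.8950 [stop]  node(4,1) S=82.2833 payoff=20.3867 vs cont=21.6780 → 21.6780 [wait]  node(4,2) S=109.6000 payoff=0.0000 vs cont=5.7480 → 5.7480 [wait]  node(4,3) S=145.9854 payoff=0.0000 vs cont=0.0000 → 0.0000 [wait]  node(4,4) S=194.4501 payoff=0.0000 vs cont=0.0000 → 0.0000 [wait]  ⇒ S*(4)=61.7750
t_3: node(3,0) S=71.2955 payoff=31.3745 vs cont=31.7645 → 31.7645 [wait]  node(3,1) S=94.9645 payoff=7.7055 vs cont=14.1755 → 14.1755 [wait]  node(3,2) S=126.4911 payoff=0.0000 vs cont=3.0522 → 3.0522 [wait]  node(3,3) S=168.4840 payoff=0.0000 vs cont=0.0000 → 0.0000 [wait]  ⇒ S*(3)=-
t_2: node(2,0) S=82.2833 payoff=20.3867 vs cont=23.4383 → 23.4383 [wait]  node(2,1) S=109.6000 payoff=0.0000 vs cont=8.9420 → 8.9420 [wait]  node(2,2) S=145.9854 payoff=0.0000 vs cont=1.6207 → 1.6207 [wait]  ⇒ S*(2)=-
t_1: node(1,0) S=94.9645 payoff=7.7055 vs cont=16.5910 → 16.5910 [wait]  node(1,1) S=126.4911 payoff=0.0000 vs cont=5.4994 → 5.4994 [wait]  ⇒ S*(1)=-
t_0: node(0,0) S=109.6000 payoff=0.0000 vs cont=11.3591 → 11.3591 [wait]  ⇒ S*(0)=-

price = 11.3591
boundary = - - - - 61.7750 71.2955
tree:
11.3591
16.5910 5.4994
23.4383 8.9420 1.6207
31.7645 14.1755 3.0522 0.0000
40.8950 21.6780 5.7480 0.0000 0.0000
49.1442 31.3745 10.8251 0.0000 0.0000 0.0000
56.2918 40.8950 20.3867 0.0000 0.0000 0.0000 0.0000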